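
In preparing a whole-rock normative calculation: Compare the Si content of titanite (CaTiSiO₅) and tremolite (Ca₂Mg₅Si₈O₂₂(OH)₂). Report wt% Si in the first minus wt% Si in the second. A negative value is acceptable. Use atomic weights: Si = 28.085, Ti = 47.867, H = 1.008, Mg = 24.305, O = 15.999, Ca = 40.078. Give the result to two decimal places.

Si in CaTiSiO₅: molar mass 196.025 g/mol; 1×28.085 = 28.085 g → 14.33 wt%.
Si in Ca₂Mg₅Si₈O₂₂(OH)₂: molar mass 812.353 g/mol; 8×28.085 = 224.680 g → 27.66 wt%.
Difference = 14.33 − 27.66 = -13.33 percentage points.

-13.33 percentage points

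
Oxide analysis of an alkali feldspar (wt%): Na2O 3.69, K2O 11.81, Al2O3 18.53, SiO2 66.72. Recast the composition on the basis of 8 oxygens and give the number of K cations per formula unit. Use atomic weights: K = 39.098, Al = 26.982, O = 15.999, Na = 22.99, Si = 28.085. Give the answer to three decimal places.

3.69 wt% Na2O ÷ 61.979 g/mol = 0.05954 mol, giving 0.11908 Na and 0.05954 O.
11.81 wt% K2O ÷ 94.195 g/mol = 0.12538 mol, giving 0.25076 K and 0.12538 O.
18.53 wt% Al2O3 ÷ 101.961 g/mol = 0.18174 mol, giving 0.36348 Al and 0.54522 O.
66.72 wt% SiO2 ÷ 60.083 g/mol = 1.11046 mol, giving 1.11046 Si and 2.22092 O.
Oxygen sums to 2.95106; scaling by 8/2.95106 = 2.71089 puts the formula on 8 O.
K: 0.25076 × 2.71089 = 0.680 atoms per formula unit.

0.680 K apfu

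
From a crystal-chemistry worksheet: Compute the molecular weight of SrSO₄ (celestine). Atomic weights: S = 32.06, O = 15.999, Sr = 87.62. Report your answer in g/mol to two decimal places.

The formula mass is the sum 1×87.62 + 1×32.06 + 4×15.999.

183.68 g/mol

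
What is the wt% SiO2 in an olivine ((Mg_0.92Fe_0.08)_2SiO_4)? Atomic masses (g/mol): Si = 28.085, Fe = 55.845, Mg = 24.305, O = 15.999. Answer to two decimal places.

Molar mass of (Mg_0.92Fe_0.08)_2SiO_4 = 1.84·24.305 + 0.16·55.845 + 1·28.085 + 4·15.999 = 145.737 g/mol.
Each formula unit contains 1 Si, equivalent to 1/1 = 1.0000 mol SiO2.
M(SiO2) = 1×28.085 + 2×15.999 = 60.083 g/mol.
Mass of SiO2 per formula unit = 1.0000 × 60.083 = 60.083 g.
SiO2 wt% = 60.083 / 145.737 × 100 = 41.23%.

41.23 wt%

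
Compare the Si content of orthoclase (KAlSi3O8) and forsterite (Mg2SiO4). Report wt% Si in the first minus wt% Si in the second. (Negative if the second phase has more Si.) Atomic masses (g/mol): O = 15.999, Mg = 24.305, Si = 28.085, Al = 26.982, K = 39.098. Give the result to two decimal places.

10.31 percentage points

M(KAlSi3O8) = 278.327 g/mol, so wt% Si = 84.255/278.327 × 100 = 30.27%.
M(Mg2SiO4) = 140.691 g/mol, so wt% Si = 28.085/140.691 × 100 = 19.96%.
30.27 − 19.96 = 10.31 pp.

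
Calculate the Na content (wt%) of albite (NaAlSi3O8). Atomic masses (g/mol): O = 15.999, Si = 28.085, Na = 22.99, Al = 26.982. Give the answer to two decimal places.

8.77 wt%

Formula mass = 1*22.99 + 1*26.982 + 3*28.085 + 8*15.999 = 262.219 g/mol, of which 22.990 g is Na.
So Na makes up 22.990/262.219 = 0.0877 of the mass, i.e. 8.77%.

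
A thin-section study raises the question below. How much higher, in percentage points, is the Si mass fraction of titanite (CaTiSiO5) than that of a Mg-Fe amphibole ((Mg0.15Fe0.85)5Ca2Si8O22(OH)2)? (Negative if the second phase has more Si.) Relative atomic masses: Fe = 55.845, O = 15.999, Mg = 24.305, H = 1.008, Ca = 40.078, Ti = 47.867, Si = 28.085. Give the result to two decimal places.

-9.41 percentage points

Si in CaTiSiO5: molar mass 196.025 g/mol; 1×28.085 = 28.085 g → 14.33 wt%.
Si in (Mg0.15Fe0.85)5Ca2Si8O22(OH)2: molar mass 946.398 g/mol; 8×28.085 = 224.680 g → 23.74 wt%.
Difference = 14.33 − 23.74 = -9.41 percentage points.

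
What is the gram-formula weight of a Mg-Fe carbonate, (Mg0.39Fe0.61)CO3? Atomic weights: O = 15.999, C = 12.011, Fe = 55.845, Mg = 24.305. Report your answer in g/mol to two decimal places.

The formula mass is the sum 0.39·24.305 + 0.61·55.845 + 1·12.011 + 3·15.999.

103.55 g/mol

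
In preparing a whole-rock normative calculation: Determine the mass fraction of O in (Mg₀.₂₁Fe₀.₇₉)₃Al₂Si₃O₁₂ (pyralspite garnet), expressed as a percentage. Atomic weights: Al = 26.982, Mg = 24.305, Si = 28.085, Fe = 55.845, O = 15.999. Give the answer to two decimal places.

40.18 wt%

Formula mass = 0.63·24.305 + 2.37·55.845 + 2·26.982 + 3·28.085 + 12·15.999 = 477.872 g/mol, of which 191.988 g is O.
So O makes up 191.988/477.872 = 0.4018 of the mass, i.e. 40.18%.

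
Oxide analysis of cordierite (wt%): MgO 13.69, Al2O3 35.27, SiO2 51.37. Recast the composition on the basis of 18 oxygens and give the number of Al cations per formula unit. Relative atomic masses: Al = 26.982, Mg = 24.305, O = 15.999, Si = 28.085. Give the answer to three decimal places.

MgO: 13.69/40.304 = 0.33967 mol → 0.33967 mol Mg, 0.33967 mol O.
Al2O3: 35.27/101.961 = 0.34592 mol → 0.69184 mol Al, 1.03776 mol O.
SiO2: 51.37/60.083 = 0.85498 mol → 0.85498 mol Si, 1.70996 mol O.
Total oxygen = 3.08739 mol. Normalization factor = 18/3.08739 = 5.83017.
Al per 18 O = 0.69184 × 5.83017 = 4.034.

4.034 Al apfu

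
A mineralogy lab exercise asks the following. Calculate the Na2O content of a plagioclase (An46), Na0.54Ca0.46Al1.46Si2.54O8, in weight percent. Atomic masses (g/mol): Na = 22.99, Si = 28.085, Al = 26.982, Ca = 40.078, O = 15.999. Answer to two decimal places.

6.21 wt%

Molar mass of Na0.54Ca0.46Al1.46Si2.54O8 = 0.54×22.99 + 0.46×40.078 + 1.46×26.982 + 2.54×28.085 + 8×15.999 = 269.572 g/mol.
Each formula unit contains 0.54 Na, equivalent to 0.54/2 = 0.2700 mol Na2O.
M(Na2O) = 2×22.99 + 1×15.999 = 61.979 g/mol.
Mass of Na2O per formula unit = 0.2700 × 61.979 = 16.734 g.
Na2O wt% = 16.734 / 269.572 × 100 = 6.21%.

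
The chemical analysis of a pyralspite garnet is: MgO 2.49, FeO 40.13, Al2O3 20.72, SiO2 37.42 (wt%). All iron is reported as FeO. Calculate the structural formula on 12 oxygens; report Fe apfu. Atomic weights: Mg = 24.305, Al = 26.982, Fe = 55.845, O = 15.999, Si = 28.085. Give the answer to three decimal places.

2.49 wt% MgO ÷ 40.304 g/mol = 0.06178 mol, giving 0.06178 Mg and 0.06178 O.
40.13 wt% FeO ÷ 71.844 g/mol = 0.55857 mol, giving 0.55857 Fe and 0.55857 O.
20.72 wt% Al2O3 ÷ 101.961 g/mol = 0.20321 mol, giving 0.40642 Al and 0.60963 O.
37.42 wt% SiO2 ÷ 60.083 g/mol = 0.62281 mol, giving 0.62281 Si and 1.24562 O.
Oxygen sums to 2.47560; scaling by 12/2.47560 = 4.84731 puts the formula on 12 O.
Fe: 0.55857 × 4.84731 = 2.708 atoms per formula unit.

2.708 Fe apfu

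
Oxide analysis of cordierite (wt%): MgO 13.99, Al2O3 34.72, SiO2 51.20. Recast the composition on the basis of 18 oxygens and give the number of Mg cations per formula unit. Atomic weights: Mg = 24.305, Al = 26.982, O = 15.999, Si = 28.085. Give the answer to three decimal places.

MgO (M=40.304): mol = 0.34711; Mg = 0.34711, O = 0.34711.
Al2O3 (M=101.961): mol = 0.34052; Al = 0.68104, O = 1.02156.
SiO2 (M=60.083): mol = 0.85215; Si = 0.85215, O = 1.70430.
ΣO = 3.07297; factor = 18/ΣO = 5.85753.
Mg apfu = 0.34711 × 5.85753 = 2.033.

2.033 Mg apfu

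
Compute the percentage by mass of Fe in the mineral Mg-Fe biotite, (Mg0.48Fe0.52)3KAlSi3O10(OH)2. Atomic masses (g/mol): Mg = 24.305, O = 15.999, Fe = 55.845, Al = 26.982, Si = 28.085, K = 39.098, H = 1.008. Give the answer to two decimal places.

18.68 wt%

Formula mass = 1.44·24.305 + 1.56·55.845 + 1·39.098 + 1·26.982 + 3·28.085 + 12·15.999 + 2·1.008 = 466.456 g/mol, of which 87.118 g is Fe.
So Fe makes up 87.118/466.456 = 0.1868 of the mass, i.e. 18.68%.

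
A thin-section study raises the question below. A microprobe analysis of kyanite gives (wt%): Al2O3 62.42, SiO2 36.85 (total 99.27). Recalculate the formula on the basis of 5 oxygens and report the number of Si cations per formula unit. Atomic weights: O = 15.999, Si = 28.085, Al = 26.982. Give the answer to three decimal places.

Al2O3: 62.42/101.961 = 0.61219 mol → 1.22438 mol Al, 1.83657 mol O.
SiO2: 36.85/60.083 = 0.61332 mol → 0.61332 mol Si, 1.22664 mol O.
Total oxygen = 3.06321 mol. Normalization factor = 5/3.06321 = 1.63227.
Si per 5 O = 0.61332 × 1.63227 = 1.001.

1.001 Si apfu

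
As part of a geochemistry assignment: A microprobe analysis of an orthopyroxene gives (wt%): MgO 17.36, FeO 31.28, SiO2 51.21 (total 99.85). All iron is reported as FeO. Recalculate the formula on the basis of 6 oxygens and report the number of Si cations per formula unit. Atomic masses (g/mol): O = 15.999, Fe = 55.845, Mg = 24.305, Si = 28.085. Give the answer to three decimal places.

1.989 Si apfu

MgO (M=40.304): mol = 0.43073; Mg = 0.43073, O = 0.43073.
FeO (M=71.844): mol = 0.43539; Fe = 0.43539, O = 0.43539.
SiO2 (M=60.083): mol = 0.85232; Si = 0.85232, O = 1.70464.
ΣO = 2.57076; factor = 6/ΣO = 2.33394.
Si apfu = 0.85232 × 2.33394 = 1.989.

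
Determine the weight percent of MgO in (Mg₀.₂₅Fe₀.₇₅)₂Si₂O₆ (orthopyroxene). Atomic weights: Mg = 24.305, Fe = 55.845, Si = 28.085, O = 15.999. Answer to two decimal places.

Formula mass = 248.084 g/mol.
0.50 Mg → 0.5000 mol MgO per formula unit; M(MgO) = 40.304, so MgO mass = 20.152 g.
20.152/248.084 × 100 = 8.12 wt%.

8.12 wt%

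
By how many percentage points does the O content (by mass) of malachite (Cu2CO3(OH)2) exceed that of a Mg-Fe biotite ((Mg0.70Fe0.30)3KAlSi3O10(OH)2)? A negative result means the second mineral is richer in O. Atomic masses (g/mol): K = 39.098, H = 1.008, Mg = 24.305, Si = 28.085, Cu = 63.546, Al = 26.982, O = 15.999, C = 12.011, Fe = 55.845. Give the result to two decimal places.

O in Cu2CO3(OH)2: molar mass 221.114 g/mol; 5×15.999 = 79.995 g → 36.18 wt%.
O in (Mg0.70Fe0.30)3KAlSi3O10(OH)2: molar mass 445.640 g/mol; 12×15.999 = 191.988 g → 43.08 wt%.
Difference = 36.18 − 43.08 = -6.90 percentage points.

-6.90 percentage points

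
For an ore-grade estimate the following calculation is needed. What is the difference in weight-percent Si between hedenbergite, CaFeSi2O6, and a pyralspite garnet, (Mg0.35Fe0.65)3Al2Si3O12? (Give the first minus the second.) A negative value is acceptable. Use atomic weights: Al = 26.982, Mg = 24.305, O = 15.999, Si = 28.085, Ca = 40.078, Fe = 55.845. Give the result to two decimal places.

4.51 percentage points

First mineral: 56.170 g Si in 248.087 g formula = 22.64 wt% Si.
Second mineral: 84.255 g Si in 464.625 g formula = 18.13 wt% Si.
22.64% − 18.13% gives a difference of 4.51 percentage points.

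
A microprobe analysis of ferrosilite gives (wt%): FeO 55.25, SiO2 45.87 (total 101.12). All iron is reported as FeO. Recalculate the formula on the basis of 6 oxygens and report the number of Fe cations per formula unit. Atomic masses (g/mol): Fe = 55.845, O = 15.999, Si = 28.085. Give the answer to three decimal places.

2.010 Fe apfu

FeO: 55.25/71.844 = 0.76903 mol → 0.76903 mol Fe, 0.76903 mol O.
SiO2: 45.87/60.083 = 0.76344 mol → 0.76344 mol Si, 1.52688 mol O.
Total oxygen = 2.29591 mol. Normalization factor = 6/2.29591 = 2.61334.
Fe per 6 O = 0.76903 × 2.61334 = 2.010.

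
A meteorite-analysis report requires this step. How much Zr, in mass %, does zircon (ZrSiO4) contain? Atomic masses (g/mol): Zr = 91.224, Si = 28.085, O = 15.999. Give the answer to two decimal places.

Formula mass = 1·91.224 + 1·28.085 + 4·15.999 = 183.305 g/mol, of which 91.224 g is Zr.
So Zr makes up 91.224/183.305 = 0.4977 of the mass, i.e. 49.77%.

49.77 mass %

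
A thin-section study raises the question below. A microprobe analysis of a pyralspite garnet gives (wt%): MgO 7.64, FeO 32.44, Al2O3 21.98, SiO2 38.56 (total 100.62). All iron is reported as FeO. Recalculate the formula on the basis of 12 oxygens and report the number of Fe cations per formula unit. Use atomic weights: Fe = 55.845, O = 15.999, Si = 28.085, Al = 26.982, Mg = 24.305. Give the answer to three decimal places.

MgO (M=40.304): mol = 0.18956; Mg = 0.18956, O = 0.18956.
FeO (M=71.844): mol = 0.45153; Fe = 0.45153, O = 0.45153.
Al2O3 (M=101.961): mol = 0.21557; Al = 0.43114, O = 0.64671.
SiO2 (M=60.083): mol = 0.64178; Si = 0.64178, O = 1.28356.
ΣO = 2.57136; factor = 12/ΣO = 4.66679.
Fe apfu = 0.45153 × 4.66679 = 2.107.

2.107 Fe apfu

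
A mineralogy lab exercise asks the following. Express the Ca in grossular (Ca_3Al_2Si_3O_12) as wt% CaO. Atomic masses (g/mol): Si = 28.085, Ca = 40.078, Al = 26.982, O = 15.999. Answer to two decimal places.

37.35 wt%

Molar mass of Ca_3Al_2Si_3O_12 = 3*40.078 + 2*26.982 + 3*28.085 + 12*15.999 = 450.441 g/mol.
Each formula unit contains 3 Ca, equivalent to 3/1 = 3.0000 mol CaO.
M(CaO) = 1×40.078 + 1×15.999 = 56.077 g/mol.
Mass of CaO per formula unit = 3.0000 × 56.077 = 168.231 g.
CaO wt% = 168.231 / 450.441 × 100 = 37.35%.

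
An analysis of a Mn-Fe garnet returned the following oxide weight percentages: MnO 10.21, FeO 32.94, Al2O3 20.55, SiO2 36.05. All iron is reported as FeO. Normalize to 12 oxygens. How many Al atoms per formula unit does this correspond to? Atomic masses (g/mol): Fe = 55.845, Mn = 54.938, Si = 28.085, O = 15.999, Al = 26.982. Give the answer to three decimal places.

MnO (M=70.937): mol = 0.14393; Mn = 0.14393, O = 0.14393.
FeO (M=71.844): mol = 0.45849; Fe = 0.45849, O = 0.45849.
Al2O3 (M=101.961): mol = 0.20155; Al = 0.40310, O = 0.60465.
SiO2 (M=60.083): mol = 0.60000; Si = 0.60000, O = 1.20000.
ΣO = 2.40707; factor = 12/ΣO = 4.98531.
Al apfu = 0.40310 × 4.98531 = 2.010.

2.010 Al apfu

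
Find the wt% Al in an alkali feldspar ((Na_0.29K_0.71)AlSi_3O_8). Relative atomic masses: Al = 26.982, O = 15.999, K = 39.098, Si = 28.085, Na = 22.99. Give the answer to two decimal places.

9.86 wt%

Molar mass of (Na_0.29K_0.71)AlSi_3O_8: 0.29·22.99 + 0.71·39.098 + 1·26.982 + 3·28.085 + 8·15.999 = 273.656 g/mol.
Mass of Al per formula unit: 1 × 26.982 = 26.982 g.
Weight fraction Al = 26.982 / 273.656 = 0.0986.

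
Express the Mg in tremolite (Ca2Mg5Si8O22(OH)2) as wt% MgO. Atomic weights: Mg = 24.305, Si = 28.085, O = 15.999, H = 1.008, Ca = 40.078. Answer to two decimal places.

24.81 wt%

M(Ca2Mg5Si8O22(OH)2) = 812.353 g/mol; M(MgO) = 40.304 g/mol.
Moles MgO per formula unit = 5 Mg ÷ 1 = 5.0000.
MgO fraction = (5.0000 × 40.304) / 812.353 = 201.520/812.353 = 0.2481.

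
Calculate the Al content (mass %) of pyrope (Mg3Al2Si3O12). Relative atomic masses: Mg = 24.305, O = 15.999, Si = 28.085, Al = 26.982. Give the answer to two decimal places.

13.39 mass %

M(Mg3Al2Si3O12) = 403.122 g/mol.
Al contributes 2 × 26.982 = 53.964 g per mole.
53.964/403.122 = 0.1339 → 13.39%.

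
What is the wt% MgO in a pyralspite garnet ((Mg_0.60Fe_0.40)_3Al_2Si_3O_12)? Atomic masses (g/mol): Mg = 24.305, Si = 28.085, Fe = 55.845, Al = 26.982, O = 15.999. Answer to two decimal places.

M((Mg_0.60Fe_0.40)_3Al_2Si_3O_12) = 440.970 g/mol; M(MgO) = 40.304 g/mol.
Moles MgO per formula unit = 1.80 Mg ÷ 1 = 1.8000.
MgO fraction = (1.8000 × 40.304) / 440.970 = 72.547/440.970 = 0.1645.

16.45 wt%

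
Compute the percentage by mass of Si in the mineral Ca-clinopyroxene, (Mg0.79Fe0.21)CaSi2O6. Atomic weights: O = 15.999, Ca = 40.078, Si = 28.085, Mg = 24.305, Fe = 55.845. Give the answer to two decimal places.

M((Mg0.79Fe0.21)CaSi2O6) = 223.170 g/mol.
Si contributes 2 × 28.085 = 56.170 g per mole.
56.170/223.170 = 0.2517 → 25.17%.

25.17 wt%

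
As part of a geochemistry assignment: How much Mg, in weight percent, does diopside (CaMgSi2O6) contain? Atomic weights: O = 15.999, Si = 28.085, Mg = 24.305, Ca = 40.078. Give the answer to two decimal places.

11.22 weight percent

Molar mass of CaMgSi2O6: 1·40.078 + 1·24.305 + 2·28.085 + 6·15.999 = 216.547 g/mol.
Mass of Mg per formula unit: 1 × 24.305 = 24.305 g.
Weight fraction Mg = 24.305 / 216.547 = 0.1122.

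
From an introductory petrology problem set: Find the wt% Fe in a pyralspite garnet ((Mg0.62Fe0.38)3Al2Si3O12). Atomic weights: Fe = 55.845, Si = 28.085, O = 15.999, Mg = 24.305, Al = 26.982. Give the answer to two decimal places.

14.50 weight percent

Molar mass of (Mg0.62Fe0.38)3Al2Si3O12: 1.86·24.305 + 1.14·55.845 + 2·26.982 + 3·28.085 + 12·15.999 = 439.078 g/mol.
Mass of Fe per formula unit: 1.14 × 55.845 = 63.663 g.
Weight fraction Fe = 63.663 / 439.078 = 0.1450.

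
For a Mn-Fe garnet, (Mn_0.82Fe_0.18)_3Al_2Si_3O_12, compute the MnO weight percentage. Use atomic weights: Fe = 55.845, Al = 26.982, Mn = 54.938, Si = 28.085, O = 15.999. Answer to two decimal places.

Formula mass = 495.511 g/mol.
2.46 Mn → 2.4600 mol MnO per formula unit; M(MnO) = 70.937, so MnO mass = 174.505 g.
174.505/495.511 × 100 = 35.22 wt%.

35.22 wt%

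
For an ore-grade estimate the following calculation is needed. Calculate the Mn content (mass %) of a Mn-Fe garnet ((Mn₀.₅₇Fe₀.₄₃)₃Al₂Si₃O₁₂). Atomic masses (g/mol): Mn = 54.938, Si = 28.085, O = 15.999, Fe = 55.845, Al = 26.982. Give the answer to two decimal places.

M((Mn₀.₅₇Fe₀.₄₃)₃Al₂Si₃O₁₂) = 496.191 g/mol.
Mn contributes 1.71 × 54.938 = 93.944 g per mole.
93.944/496.191 = 0.1893 → 18.93%.

18.93 mass %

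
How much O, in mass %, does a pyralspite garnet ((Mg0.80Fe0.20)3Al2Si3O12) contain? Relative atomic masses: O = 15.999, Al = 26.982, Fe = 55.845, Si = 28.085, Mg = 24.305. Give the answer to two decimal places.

45.49 mass %

M((Mg0.80Fe0.20)3Al2Si3O12) = 422.046 g/mol.
O contributes 12 × 15.999 = 191.988 g per mole.
191.988/422.046 = 0.4549 → 45.49%.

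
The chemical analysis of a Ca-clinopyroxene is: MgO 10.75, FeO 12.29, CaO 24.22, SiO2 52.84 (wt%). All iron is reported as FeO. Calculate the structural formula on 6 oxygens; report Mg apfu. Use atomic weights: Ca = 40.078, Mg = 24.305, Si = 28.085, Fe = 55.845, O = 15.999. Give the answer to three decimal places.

0.609 Mg apfu

MgO: 10.75/40.304 = 0.26672 mol → 0.26672 mol Mg, 0.26672 mol O.
FeO: 12.29/71.844 = 0.17107 mol → 0.17107 mol Fe, 0.17107 mol O.
CaO: 24.22/56.077 = 0.43191 mol → 0.43191 mol Ca, 0.43191 mol O.
SiO2: 52.84/60.083 = 0.87945 mol → 0.87945 mol Si, 1.75890 mol O.
Total oxygen = 2.62860 mol. Normalization factor = 6/2.62860 = 2.28258.
Mg per 6 O = 0.26672 × 2.28258 = 0.609.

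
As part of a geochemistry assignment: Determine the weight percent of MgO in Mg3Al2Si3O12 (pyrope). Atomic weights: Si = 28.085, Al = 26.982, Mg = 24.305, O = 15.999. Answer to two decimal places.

29.99 wt%

M(Mg3Al2Si3O12) = 403.122 g/mol; M(MgO) = 40.304 g/mol.
Moles MgO per formula unit = 3 Mg ÷ 1 = 3.0000.
MgO fraction = (3.0000 × 40.304) / 403.122 = 120.912/403.122 = 0.2999.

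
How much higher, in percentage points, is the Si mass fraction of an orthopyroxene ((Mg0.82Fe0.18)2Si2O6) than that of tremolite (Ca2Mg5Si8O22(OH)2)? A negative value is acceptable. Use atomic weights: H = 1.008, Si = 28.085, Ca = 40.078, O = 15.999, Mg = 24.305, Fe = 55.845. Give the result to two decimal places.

-1.18 percentage points

First mineral: 56.170 g Si in 212.128 g formula = 26.48 wt% Si.
Second mineral: 224.680 g Si in 812.353 g formula = 27.66 wt% Si.
26.48% − 27.66% gives a difference of -1.18 percentage points.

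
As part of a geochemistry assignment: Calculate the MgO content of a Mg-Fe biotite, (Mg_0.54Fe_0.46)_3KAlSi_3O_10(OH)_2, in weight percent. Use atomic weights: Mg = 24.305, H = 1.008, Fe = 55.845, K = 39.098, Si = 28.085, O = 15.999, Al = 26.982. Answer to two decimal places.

14.17 wt%

Formula mass = 460.779 g/mol.
1.62 Mg → 1.6200 mol MgO per formula unit; M(MgO) = 40.304, so MgO mass = 65.292 g.
65.292/460.779 × 100 = 14.17 wt%.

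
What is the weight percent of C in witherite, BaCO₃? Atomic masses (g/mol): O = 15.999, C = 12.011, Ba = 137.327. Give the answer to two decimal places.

6.09 weight percent

Molar mass of BaCO₃: 1×137.327 + 1×12.011 + 3×15.999 = 197.335 g/mol.
Mass of C per formula unit: 1 × 12.011 = 12.011 g.
Weight fraction C = 12.011 / 197.335 = 0.0609.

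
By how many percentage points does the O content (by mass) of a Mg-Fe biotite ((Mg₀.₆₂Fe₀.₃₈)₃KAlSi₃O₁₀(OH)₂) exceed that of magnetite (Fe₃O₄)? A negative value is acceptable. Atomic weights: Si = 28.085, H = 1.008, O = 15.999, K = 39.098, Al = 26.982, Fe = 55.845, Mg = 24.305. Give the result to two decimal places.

14.72 percentage points

First mineral: 191.988 g O in 453.210 g formula = 42.36 wt% O.
Second mineral: 63.996 g O in 231.531 g formula = 27.64 wt% O.
42.36% − 27.64% gives a difference of 14.72 percentage points.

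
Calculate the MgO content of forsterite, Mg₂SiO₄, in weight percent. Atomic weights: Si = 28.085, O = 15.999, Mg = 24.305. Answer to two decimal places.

57.29 wt%

Molar mass of Mg₂SiO₄ = 2·24.305 + 1·28.085 + 4·15.999 = 140.691 g/mol.
Each formula unit contains 2 Mg, equivalent to 2/1 = 2.0000 mol MgO.
M(MgO) = 1×24.305 + 1×15.999 = 40.304 g/mol.
Mass of MgO per formula unit = 2.0000 × 40.304 = 80.608 g.
MgO wt% = 80.608 / 140.691 × 100 = 57.29%.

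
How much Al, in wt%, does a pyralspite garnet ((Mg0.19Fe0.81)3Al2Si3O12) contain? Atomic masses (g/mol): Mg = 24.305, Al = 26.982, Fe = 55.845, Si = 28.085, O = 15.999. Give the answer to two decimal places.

Molar mass of (Mg0.19Fe0.81)3Al2Si3O12: 0.57×24.305 + 2.43×55.845 + 2×26.982 + 3×28.085 + 12×15.999 = 479.764 g/mol.
Mass of Al per formula unit: 2 × 26.982 = 53.964 g.
Weight fraction Al = 53.964 / 479.764 = 0.1125.

11.25 wt%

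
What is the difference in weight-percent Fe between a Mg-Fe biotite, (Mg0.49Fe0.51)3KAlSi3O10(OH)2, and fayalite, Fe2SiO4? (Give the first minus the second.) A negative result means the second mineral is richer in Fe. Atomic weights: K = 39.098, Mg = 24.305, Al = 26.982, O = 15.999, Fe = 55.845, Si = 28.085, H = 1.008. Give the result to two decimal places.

-36.46 percentage points

First mineral: 85.443 g Fe in 465.510 g formula = 18.35 wt% Fe.
Second mineral: 111.690 g Fe in 203.771 g formula = 54.81 wt% Fe.
18.35% − 54.81% gives a difference of -36.46 percentage points.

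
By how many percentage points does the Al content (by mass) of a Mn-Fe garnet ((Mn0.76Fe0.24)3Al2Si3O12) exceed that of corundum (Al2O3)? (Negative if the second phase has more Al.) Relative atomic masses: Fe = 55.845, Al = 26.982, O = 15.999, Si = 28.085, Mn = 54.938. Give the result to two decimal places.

First mineral: 53.964 g Al in 495.674 g formula = 10.89 wt% Al.
Second mineral: 53.964 g Al in 101.961 g formula = 52.93 wt% Al.
10.89% − 52.93% gives a difference of -42.04 percentage points.

-42.04 percentage points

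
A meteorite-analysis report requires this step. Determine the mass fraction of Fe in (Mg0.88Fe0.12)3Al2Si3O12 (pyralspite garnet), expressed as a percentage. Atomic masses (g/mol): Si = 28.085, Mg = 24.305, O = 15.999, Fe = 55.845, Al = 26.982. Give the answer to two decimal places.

Molar mass of (Mg0.88Fe0.12)3Al2Si3O12: 2.64*24.305 + 0.36*55.845 + 2*26.982 + 3*28.085 + 12*15.999 = 414.476 g/mol.
Mass of Fe per formula unit: 0.36 × 55.845 = 20.104 g.
Weight fraction Fe = 20.104 / 414.476 = 0.0485.

4.85 weight percent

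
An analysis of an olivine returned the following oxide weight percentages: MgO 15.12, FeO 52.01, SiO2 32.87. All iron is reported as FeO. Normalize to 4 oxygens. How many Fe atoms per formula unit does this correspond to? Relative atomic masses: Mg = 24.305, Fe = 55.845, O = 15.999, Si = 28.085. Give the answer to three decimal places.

MgO: 15.12/40.304 = 0.37515 mol → 0.37515 mol Mg, 0.37515 mol O.
FeO: 52.01/71.844 = 0.72393 mol → 0.72393 mol Fe, 0.72393 mol O.
SiO2: 32.87/60.083 = 0.54708 mol → 0.54708 mol Si, 1.09416 mol O.
Total oxygen = 2.19324 mol. Normalization factor = 4/2.19324 = 1.82379.
Fe per 4 O = 0.72393 × 1.82379 = 1.320.

1.320 Fe apfu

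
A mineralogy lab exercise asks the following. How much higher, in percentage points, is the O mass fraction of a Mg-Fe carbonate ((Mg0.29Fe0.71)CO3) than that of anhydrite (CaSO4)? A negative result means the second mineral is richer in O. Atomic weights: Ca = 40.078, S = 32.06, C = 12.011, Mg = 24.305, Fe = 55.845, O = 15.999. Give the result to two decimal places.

-2.03 percentage points

First mineral: 47.997 g O in 106.706 g formula = 44.98 wt% O.
Second mineral: 63.996 g O in 136.134 g formula = 47.01 wt% O.
44.98% − 47.01% gives a difference of -2.03 percentage points.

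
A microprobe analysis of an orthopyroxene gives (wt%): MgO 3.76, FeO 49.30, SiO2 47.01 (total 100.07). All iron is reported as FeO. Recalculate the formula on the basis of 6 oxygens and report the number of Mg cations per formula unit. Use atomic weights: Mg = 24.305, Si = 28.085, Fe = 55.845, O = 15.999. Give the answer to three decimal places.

MgO: 3.76/40.304 = 0.09329 mol → 0.09329 mol Mg, 0.09329 mol O.
FeO: 49.30/71.844 = 0.68621 mol → 0.68621 mol Fe, 0.68621 mol O.
SiO2: 47.01/60.083 = 0.78242 mol → 0.78242 mol Si, 1.56484 mol O.
Total oxygen = 2.34434 mol. Normalization factor = 6/2.34434 = 2.55936.
Mg per 6 O = 0.09329 × 2.55936 = 0.239.

0.239 Mg apfu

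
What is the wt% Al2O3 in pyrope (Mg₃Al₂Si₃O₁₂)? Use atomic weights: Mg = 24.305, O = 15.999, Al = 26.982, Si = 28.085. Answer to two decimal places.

M(Mg₃Al₂Si₃O₁₂) = 403.122 g/mol; M(Al2O3) = 101.961 g/mol.
Moles Al2O3 per formula unit = 2 Al ÷ 2 = 1.0000.
Al2O3 fraction = (1.0000 × 101.961) / 403.122 = 101.961/403.122 = 0.2529.

25.29 wt%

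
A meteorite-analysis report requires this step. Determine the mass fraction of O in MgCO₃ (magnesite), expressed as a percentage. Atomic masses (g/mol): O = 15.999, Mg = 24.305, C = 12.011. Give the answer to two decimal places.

M(MgCO₃) = 84.313 g/mol.
O contributes 3 × 15.999 = 47.997 g per mole.
47.997/84.313 = 0.5693 → 56.93%.

56.93 mass %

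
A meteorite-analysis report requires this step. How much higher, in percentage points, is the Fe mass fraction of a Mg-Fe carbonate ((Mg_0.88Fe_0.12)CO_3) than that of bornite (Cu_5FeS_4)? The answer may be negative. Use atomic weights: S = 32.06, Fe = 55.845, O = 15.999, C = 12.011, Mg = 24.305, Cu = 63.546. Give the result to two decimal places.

Fe in (Mg_0.88Fe_0.12)CO_3: molar mass 88.098 g/mol; 0.12×55.845 = 6.701 g → 7.61 wt%.
Fe in Cu_5FeS_4: molar mass 501.815 g/mol; 1×55.845 = 55.845 g → 11.13 wt%.
Difference = 7.61 − 11.13 = -3.52 percentage points.

-3.52 percentage points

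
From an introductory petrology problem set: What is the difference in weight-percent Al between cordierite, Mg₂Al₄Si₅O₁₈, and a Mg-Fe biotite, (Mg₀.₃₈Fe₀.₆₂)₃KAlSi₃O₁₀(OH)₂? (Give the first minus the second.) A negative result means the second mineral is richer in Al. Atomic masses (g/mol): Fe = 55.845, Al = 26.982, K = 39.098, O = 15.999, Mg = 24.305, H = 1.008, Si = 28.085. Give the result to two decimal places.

M(Mg₂Al₄Si₅O₁₈) = 584.945 g/mol, so wt% Al = 107.928/584.945 × 100 = 18.45%.
M((Mg₀.₃₈Fe₀.₆₂)₃KAlSi₃O₁₀(OH)₂) = 475.918 g/mol, so wt% Al = 26.982/475.918 × 100 = 5.67%.
18.45 − 5.67 = 12.78 pp.

12.78 percentage points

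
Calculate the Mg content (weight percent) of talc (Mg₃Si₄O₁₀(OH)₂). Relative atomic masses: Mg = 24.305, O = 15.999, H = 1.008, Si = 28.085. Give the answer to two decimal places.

19.23 weight percent

M(Mg₃Si₄O₁₀(OH)₂) = 379.259 g/mol.
Mg contributes 3 × 24.305 = 72.915 g per mole.
72.915/379.259 = 0.1923 → 19.23%.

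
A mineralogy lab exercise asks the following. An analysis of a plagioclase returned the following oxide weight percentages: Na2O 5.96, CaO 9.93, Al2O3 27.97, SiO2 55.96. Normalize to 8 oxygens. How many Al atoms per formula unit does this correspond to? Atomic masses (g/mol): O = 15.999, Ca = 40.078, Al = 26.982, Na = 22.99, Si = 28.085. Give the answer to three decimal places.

1.483 Al apfu

5.96 wt% Na2O ÷ 61.979 g/mol = 0.09616 mol, giving 0.19232 Na and 0.09616 O.
9.93 wt% CaO ÷ 56.077 g/mol = 0.17708 mol, giving 0.17708 Ca and 0.17708 O.
27.97 wt% Al2O3 ÷ 101.961 g/mol = 0.27432 mol, giving 0.54864 Al and 0.82296 O.
55.96 wt% SiO2 ÷ 60.083 g/mol = 0.93138 mol, giving 0.93138 Si and 1.86276 O.
Oxygen sums to 2.95896; scaling by 8/2.95896 = 2.70365 puts the formula on 8 O.
Al: 0.54864 × 2.70365 = 1.483 atoms per formula unit.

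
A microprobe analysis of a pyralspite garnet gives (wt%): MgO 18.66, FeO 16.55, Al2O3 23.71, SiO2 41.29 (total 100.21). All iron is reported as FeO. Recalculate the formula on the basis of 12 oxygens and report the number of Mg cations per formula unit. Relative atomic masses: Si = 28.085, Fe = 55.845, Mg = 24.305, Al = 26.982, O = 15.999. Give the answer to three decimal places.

2.009 Mg apfu

MgO (M=40.304): mol = 0.46298; Mg = 0.46298, O = 0.46298.
FeO (M=71.844): mol = 0.23036; Fe = 0.23036, O = 0.23036.
Al2O3 (M=101.961): mol = 0.23254; Al = 0.46508, O = 0.69762.
SiO2 (M=60.083): mol = 0.68722; Si = 0.68722, O = 1.37444.
ΣO = 2.76540; factor = 12/ΣO = 4.33934.
Mg apfu = 0.46298 × 4.33934 = 2.009.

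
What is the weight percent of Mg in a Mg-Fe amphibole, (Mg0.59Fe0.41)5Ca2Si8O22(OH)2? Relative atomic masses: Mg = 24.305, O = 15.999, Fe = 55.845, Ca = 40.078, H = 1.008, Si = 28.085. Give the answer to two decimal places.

8.18 mass %

Formula mass = 2.95*24.305 + 2.05*55.845 + 2*40.078 + 8*28.085 + 24*15.999 + 2*1.008 = 877.010 g/mol, of which 71.700 g is Mg.
So Mg makes up 71.700/877.010 = 0.0818 of the mass, i.e. 8.18%.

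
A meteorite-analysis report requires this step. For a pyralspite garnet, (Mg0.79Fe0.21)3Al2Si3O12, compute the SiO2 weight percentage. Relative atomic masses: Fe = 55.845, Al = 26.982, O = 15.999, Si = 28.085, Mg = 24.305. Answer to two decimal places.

Formula mass = 422.992 g/mol.
3 Si → 3.0000 mol SiO2 per formula unit; M(SiO2) = 60.083, so SiO2 mass = 180.249 g.
180.249/422.992 × 100 = 42.61 wt%.

42.61 wt%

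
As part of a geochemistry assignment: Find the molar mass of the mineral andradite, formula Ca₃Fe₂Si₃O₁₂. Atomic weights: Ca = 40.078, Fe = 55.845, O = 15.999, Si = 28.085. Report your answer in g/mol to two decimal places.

M = 3×40.078 + 2×55.845 + 3×28.085 + 12×15.999

508.17 g/mol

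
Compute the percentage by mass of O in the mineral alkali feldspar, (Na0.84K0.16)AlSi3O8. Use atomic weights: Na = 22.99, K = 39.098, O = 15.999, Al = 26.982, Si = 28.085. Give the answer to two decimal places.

Formula mass = 0.84×22.99 + 0.16×39.098 + 1×26.982 + 3×28.085 + 8×15.999 = 264.796 g/mol, of which 127.992 g is O.
So O makes up 127.992/264.796 = 0.4834 of the mass, i.e. 48.34%.

48.34 weight percent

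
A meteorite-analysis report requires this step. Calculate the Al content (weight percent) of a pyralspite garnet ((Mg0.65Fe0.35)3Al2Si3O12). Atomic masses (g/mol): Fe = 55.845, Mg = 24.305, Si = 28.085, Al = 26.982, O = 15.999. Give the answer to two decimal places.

M((Mg0.65Fe0.35)3Al2Si3O12) = 436.239 g/mol.
Al contributes 2 × 26.982 = 53.964 g per mole.
53.964/436.239 = 0.1237 → 12.37%.

12.37 weight percent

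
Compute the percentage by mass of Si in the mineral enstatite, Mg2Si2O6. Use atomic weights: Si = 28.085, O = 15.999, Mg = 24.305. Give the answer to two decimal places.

27.98 wt%

M(Mg2Si2O6) = 200.774 g/mol.
Si contributes 2 × 28.085 = 56.170 g per mole.
56.170/200.774 = 0.2798 → 27.98%.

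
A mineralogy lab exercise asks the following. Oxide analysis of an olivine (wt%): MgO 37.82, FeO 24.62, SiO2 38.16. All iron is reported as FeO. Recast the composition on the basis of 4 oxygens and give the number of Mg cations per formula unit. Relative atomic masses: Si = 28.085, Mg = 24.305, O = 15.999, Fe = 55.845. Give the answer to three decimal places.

37.82 wt% MgO ÷ 40.304 g/mol = 0.93837 mol, giving 0.93837 Mg and 0.93837 O.
24.62 wt% FeO ÷ 71.844 g/mol = 0.34269 mol, giving 0.34269 Fe and 0.34269 O.
38.16 wt% SiO2 ÷ 60.083 g/mol = 0.63512 mol, giving 0.63512 Si and 1.27024 O.
Oxygen sums to 2.55130; scaling by 4/2.55130 = 1.56783 puts the formula on 4 O.
Mg: 0.93837 × 1.56783 = 1.471 atoms per formula unit.

1.471 Mg apfu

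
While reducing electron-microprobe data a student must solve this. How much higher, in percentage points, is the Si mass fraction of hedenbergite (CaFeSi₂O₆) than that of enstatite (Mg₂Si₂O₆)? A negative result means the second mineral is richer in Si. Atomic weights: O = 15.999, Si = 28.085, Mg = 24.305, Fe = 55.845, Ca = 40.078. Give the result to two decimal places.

-5.34 percentage points

M(CaFeSi₂O₆) = 248.087 g/mol, so wt% Si = 56.170/248.087 × 100 = 22.64%.
M(Mg₂Si₂O₆) = 200.774 g/mol, so wt% Si = 56.170/200.774 × 100 = 27.98%.
22.64 − 27.98 = -5.34 pp.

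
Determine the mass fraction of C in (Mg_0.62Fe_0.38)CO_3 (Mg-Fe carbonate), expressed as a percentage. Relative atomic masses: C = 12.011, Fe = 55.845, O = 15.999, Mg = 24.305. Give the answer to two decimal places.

M((Mg_0.62Fe_0.38)CO_3) = 96.298 g/mol.
C contributes 1 × 12.011 = 12.011 g per mole.
12.011/96.298 = 0.1247 → 12.47%.

12.47 weight percent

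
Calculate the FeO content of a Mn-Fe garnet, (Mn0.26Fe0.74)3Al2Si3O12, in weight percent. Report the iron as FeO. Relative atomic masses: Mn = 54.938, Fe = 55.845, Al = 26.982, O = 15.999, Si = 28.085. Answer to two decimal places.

M((Mn0.26Fe0.74)3Al2Si3O12) = 497.035 g/mol; M(FeO) = 71.844 g/mol.
Moles FeO per formula unit = 2.22 Fe ÷ 1 = 2.2200.
FeO fraction = (2.2200 × 71.844) / 497.035 = 159.494/497.035 = 0.3209.

32.09 wt%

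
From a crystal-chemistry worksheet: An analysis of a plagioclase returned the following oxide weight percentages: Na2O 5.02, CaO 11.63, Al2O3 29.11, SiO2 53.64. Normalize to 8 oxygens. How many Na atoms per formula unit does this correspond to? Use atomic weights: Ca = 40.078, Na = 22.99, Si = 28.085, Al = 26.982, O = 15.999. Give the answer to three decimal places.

0.442 Na apfu

5.02 wt% Na2O ÷ 61.979 g/mol = 0.08100 mol, giving 0.16200 Na and 0.08100 O.
11.63 wt% CaO ÷ 56.077 g/mol = 0.20739 mol, giving 0.20739 Ca and 0.20739 O.
29.11 wt% Al2O3 ÷ 101.961 g/mol = 0.28550 mol, giving 0.57100 Al and 0.85650 O.
53.64 wt% SiO2 ÷ 60.083 g/mol = 0.89277 mol, giving 0.89277 Si and 1.78554 O.
Oxygen sums to 2.93043; scaling by 8/2.93043 = 2.72997 puts the formula on 8 O.
Na: 0.16200 × 2.72997 = 0.442 atoms per formula unit.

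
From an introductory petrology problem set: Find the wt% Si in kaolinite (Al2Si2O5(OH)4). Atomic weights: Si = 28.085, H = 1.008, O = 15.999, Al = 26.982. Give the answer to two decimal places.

21.76 wt%

Molar mass of Al2Si2O5(OH)4: 2*26.982 + 2*28.085 + 9*15.999 + 4*1.008 = 258.157 g/mol.
Mass of Si per formula unit: 2 × 28.085 = 56.170 g.
Weight fraction Si = 56.170 / 258.157 = 0.2176.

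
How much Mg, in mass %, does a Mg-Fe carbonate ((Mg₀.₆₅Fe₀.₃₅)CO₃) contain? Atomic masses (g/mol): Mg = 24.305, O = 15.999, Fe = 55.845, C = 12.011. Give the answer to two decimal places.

16.57 mass %

Formula mass = 0.65·24.305 + 0.35·55.845 + 1·12.011 + 3·15.999 = 95.352 g/mol, of which 15.798 g is Mg.
So Mg makes up 15.798/95.352 = 0.1657 of the mass, i.e. 16.57%.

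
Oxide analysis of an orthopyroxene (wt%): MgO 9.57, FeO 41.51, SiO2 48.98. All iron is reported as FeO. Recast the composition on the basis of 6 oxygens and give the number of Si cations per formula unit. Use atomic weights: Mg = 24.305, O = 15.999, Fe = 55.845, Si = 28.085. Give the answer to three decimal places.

MgO (M=40.304): mol = 0.23745; Mg = 0.23745, O = 0.23745.
FeO (M=71.844): mol = 0.57778; Fe = 0.57778, O = 0.57778.
SiO2 (M=60.083): mol = 0.81521; Si = 0.81521, O = 1.63042.
ΣO = 2.44565; factor = 6/ΣO = 2.45334.
Si apfu = 0.81521 × 2.45334 = 2.000.

2.000 Si apfu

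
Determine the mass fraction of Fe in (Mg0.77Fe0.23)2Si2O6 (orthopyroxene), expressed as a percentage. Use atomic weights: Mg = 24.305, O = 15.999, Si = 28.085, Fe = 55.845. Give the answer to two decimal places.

11.93 wt%

Molar mass of (Mg0.77Fe0.23)2Si2O6: 1.54*24.305 + 0.46*55.845 + 2*28.085 + 6*15.999 = 215.282 g/mol.
Mass of Fe per formula unit: 0.46 × 55.845 = 25.689 g.
Weight fraction Fe = 25.689 / 215.282 = 0.1193.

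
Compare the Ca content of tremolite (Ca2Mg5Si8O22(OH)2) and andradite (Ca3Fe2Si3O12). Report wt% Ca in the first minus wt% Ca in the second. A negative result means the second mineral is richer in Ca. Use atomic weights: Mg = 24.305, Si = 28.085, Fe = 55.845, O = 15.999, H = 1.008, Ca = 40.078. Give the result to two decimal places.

M(Ca2Mg5Si8O22(OH)2) = 812.353 g/mol, so wt% Ca = 80.156/812.353 × 100 = 9.87%.
M(Ca3Fe2Si3O12) = 508.167 g/mol, so wt% Ca = 120.234/508.167 × 100 = 23.66%.
9.87 − 23.66 = -13.79 pp.

-13.79 percentage points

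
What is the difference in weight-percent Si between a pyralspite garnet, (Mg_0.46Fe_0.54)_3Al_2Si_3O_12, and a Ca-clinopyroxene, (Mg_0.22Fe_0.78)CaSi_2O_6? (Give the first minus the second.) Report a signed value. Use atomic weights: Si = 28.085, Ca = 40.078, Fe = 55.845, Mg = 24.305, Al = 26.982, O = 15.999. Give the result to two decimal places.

Si in (Mg_0.46Fe_0.54)_3Al_2Si_3O_12: molar mass 454.217 g/mol; 3×28.085 = 84.255 g → 18.55 wt%.
Si in (Mg_0.22Fe_0.78)CaSi_2O_6: molar mass 241.148 g/mol; 2×28.085 = 56.170 g → 23.29 wt%.
Difference = 18.55 − 23.29 = -4.74 percentage points.

-4.74 percentage points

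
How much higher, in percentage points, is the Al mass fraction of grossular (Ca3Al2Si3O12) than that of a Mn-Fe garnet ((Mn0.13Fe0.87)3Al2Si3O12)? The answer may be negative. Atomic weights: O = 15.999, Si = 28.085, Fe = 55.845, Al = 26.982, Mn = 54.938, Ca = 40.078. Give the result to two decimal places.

M(Ca3Al2Si3O12) = 450.441 g/mol, so wt% Al = 53.964/450.441 × 100 = 11.98%.
M((Mn0.13Fe0.87)3Al2Si3O12) = 497.388 g/mol, so wt% Al = 53.964/497.388 × 100 = 10.85%.
11.98 − 10.85 = 1.13 pp.

1.13 percentage points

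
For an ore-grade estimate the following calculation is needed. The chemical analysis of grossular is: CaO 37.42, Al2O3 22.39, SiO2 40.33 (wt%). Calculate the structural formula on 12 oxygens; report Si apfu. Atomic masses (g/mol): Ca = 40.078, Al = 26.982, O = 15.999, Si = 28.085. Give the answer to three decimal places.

CaO: 37.42/56.077 = 0.66730 mol → 0.66730 mol Ca, 0.66730 mol O.
Al2O3: 22.39/101.961 = 0.21959 mol → 0.43918 mol Al, 0.65877 mol O.
SiO2: 40.33/60.083 = 0.67124 mol → 0.67124 mol Si, 1.34248 mol O.
Total oxygen = 2.66855 mol. Normalization factor = 12/2.66855 = 4.49682.
Si per 12 O = 0.67124 × 4.49682 = 3.018.

3.018 Si apfu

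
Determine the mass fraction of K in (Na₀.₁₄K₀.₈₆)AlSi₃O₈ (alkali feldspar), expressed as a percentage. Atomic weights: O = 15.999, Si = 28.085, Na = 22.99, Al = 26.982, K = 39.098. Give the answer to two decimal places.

12.18 wt%

M((Na₀.₁₄K₀.₈₆)AlSi₃O₈) = 276.072 g/mol.
K contributes 0.86 × 39.098 = 33.624 g per mole.
33.624/276.072 = 0.1218 → 12.18%.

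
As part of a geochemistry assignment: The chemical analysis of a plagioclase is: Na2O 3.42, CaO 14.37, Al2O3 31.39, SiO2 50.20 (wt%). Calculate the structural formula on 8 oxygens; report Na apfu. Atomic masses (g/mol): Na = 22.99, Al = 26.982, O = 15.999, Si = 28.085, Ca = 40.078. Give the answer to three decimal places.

3.42 wt% Na2O ÷ 61.979 g/mol = 0.05518 mol, giving 0.11036 Na and 0.05518 O.
14.37 wt% CaO ÷ 56.077 g/mol = 0.25625 mol, giving 0.25625 Ca and 0.25625 O.
31.39 wt% Al2O3 ÷ 101.961 g/mol = 0.30786 mol, giving 0.61572 Al and 0.92358 O.
50.20 wt% SiO2 ÷ 60.083 g/mol = 0.83551 mol, giving 0.83551 Si and 1.67102 O.
Oxygen sums to 2.90603; scaling by 8/2.90603 = 2.75290 puts the formula on 8 O.
Na: 0.11036 × 2.75290 = 0.304 atoms per formula unit.

0.304 Na apfu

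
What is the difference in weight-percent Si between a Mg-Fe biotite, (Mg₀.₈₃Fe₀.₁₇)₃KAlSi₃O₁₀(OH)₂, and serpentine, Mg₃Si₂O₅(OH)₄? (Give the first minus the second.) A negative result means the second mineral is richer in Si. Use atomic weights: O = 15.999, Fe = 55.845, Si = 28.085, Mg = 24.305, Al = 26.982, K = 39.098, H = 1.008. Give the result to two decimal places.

M((Mg₀.₈₃Fe₀.₁₇)₃KAlSi₃O₁₀(OH)₂) = 433.339 g/mol, so wt% Si = 84.255/433.339 × 100 = 19.44%.
M(Mg₃Si₂O₅(OH)₄) = 277.108 g/mol, so wt% Si = 56.170/277.108 × 100 = 20.27%.
19.44 − 20.27 = -0.83 pp.

-0.83 percentage points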